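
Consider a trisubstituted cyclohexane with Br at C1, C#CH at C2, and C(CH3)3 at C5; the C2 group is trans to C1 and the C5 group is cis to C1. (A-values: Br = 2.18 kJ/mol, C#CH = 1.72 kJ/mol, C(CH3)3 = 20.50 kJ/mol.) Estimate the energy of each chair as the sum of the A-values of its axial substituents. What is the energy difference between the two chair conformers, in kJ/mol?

Chair I (bromo axial, ethynyl axial, tert-butyl axial): E = 24.40 kJ/mol.
Chair II (bromo equatorial, ethynyl equatorial, tert-butyl equatorial): E = 0.00 kJ/mol.
ΔE = 24.40 − 0.00 = 24.40 kJ/mol; chair II is more stable.

24.40 kJ/mol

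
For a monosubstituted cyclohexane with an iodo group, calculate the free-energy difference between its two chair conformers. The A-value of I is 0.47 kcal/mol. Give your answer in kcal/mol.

0.47 kcal/mol

A monosubstituted cyclohexane has one chair with the iodo group axial (E = A = 0.47 kcal/mol) and one with it equatorial (E = 0).
ΔE = 0.47 − 0 = 0.47 kcal/mol.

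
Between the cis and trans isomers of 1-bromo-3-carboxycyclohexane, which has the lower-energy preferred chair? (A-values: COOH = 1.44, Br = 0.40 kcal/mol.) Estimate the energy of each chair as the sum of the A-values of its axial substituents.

cis

At 1,3 positions (parity same): cis → (e,e or a,a); trans → (a,e or e,a).
Best chair for cis: E = 0.00 kcal/mol; best chair for trans: E = 0.40 kcal/mol.
The cis isomer is lower by 0.40 kcal/mol.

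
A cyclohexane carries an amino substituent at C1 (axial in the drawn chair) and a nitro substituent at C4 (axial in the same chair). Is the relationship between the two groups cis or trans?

C1 and C4 have opposite parity, so their axial bonds point in opposite directions.
With opposite-parity carbons, two substituents on the same face are one axial and one equatorial; opposite faces give both axial or both equatorial.
Here the groups are axial/axial → opposite face → trans.

trans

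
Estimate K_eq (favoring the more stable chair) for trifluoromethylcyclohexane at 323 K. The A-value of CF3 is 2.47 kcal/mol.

K ≈ 46.9

One chair has the trifluoromethyl group axial (E = 2.47 kcal/mol) and the other has it equatorial (E = 0).
ΔG = 2.47 kcal/mol between the two chairs.
K = exp(ΔG/RT) with R = 1.987×10⁻³ kcal mol⁻¹ K⁻¹ and T = 323 K gives K ≈ 46.9.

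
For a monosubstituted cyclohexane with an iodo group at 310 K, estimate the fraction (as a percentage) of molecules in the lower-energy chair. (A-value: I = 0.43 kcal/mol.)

One chair has the iodo group axial (E = 0.43 kcal/mol) and the other has it equatorial (E = 0).
ΔG = 0.43 kcal/mol between the two chairs.
K = exp(ΔG/RT) with R = 1.987×10⁻³ kcal mol⁻¹ K⁻¹ and T = 310 K gives K ≈ 2.01.
Fraction in the lower-energy chair = K/(K+1) = 66.8%.

66.8%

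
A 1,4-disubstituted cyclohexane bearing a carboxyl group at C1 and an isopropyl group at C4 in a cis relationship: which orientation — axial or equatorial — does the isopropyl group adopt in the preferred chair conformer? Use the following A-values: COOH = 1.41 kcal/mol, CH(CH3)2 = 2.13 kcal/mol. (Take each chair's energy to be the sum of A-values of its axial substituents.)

C1 and C4 have opposite parity, so for the cis isomer the two substituents are one axial and one equatorial in each chair.
Chair I (carboxyl axial, isopropyl equatorial): E = 1.41 kcal/mol.
Chair II (carboxyl equatorial, isopropyl axial): E = 2.13 kcal/mol.
Chair I is the more stable (lower-energy) conformer, and in that chair the isopropyl group is equatorial.

equatorial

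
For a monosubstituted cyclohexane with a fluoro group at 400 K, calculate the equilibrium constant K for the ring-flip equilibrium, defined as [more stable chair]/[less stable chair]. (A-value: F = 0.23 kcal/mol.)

One chair has the fluoro group axial (E = 0.23 kcal/mol) and the other has it equatorial (E = 0).
ΔG = 0.23 kcal/mol between the two chairs.
K = exp(ΔG/RT) with R = 1.987×10⁻³ kcal mol⁻¹ K⁻¹ and T = 400 K gives K ≈ 1.34.

K ≈ 1.34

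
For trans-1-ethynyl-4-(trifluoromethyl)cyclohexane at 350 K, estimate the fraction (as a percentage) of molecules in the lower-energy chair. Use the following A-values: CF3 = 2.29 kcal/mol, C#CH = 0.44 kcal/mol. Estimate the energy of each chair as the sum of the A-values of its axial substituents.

98.1%

C1 and C4 have opposite parity, so for the trans isomer the two substituents are e,e in one chair and a,a in the other.
Chair I (trifluoromethyl axial, ethynyl axial): E = 2.73 kcal/mol; chair II (trifluoromethyl equatorial, ethynyl equatorial): E = 0.00 kcal/mol.
ΔG = 2.73 kcal/mol between the two chairs.
K = exp(ΔG/RT) with R = 1.987×10⁻³ kcal mol⁻¹ K⁻¹ and T = 350 K gives K ≈ 50.7.
Fraction in the lower-energy chair = K/(K+1) = 98.1%.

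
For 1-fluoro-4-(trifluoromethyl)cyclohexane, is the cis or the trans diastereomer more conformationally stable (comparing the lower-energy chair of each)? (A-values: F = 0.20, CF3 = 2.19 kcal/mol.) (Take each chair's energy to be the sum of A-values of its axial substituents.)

trans

At 1,4 positions (parity opposite): cis → (a,e or e,a); trans → (e,e or a,a).
Best chair for cis: E = 0.20 kcal/mol; best chair for trans: E = 0.00 kcal/mol.
The trans isomer is lower by 0.20 kcal/mol.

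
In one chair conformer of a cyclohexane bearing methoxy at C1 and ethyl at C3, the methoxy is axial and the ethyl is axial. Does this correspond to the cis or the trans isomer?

cis

C1 and C3 have the same parity, so their axial bonds point in the same direction.
With same-parity carbons, two substituents on the same face are both axial or both equatorial; opposite faces give one of each.
Here the groups are axial/axial → same face → cis.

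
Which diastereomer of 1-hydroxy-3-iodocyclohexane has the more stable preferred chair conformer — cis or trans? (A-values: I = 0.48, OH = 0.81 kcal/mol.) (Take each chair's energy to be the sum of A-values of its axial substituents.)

cis

At 1,3 positions (parity same): cis → (e,e or a,a); trans → (a,e or e,a).
Best chair for cis: E = 0.00 kcal/mol; best chair for trans: E = 0.48 kcal/mol.
The cis isomer is lower by 0.48 kcal/mol.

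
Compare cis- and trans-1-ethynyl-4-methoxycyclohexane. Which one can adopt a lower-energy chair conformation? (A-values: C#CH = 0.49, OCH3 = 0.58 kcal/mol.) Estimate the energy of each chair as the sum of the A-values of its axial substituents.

At 1,4 positions (parity opposite): cis → (a,e or e,a); trans → (e,e or a,a).
Best chair for cis: E = 0.49 kcal/mol; best chair for trans: E = 0.00 kcal/mol.
The trans isomer is lower by 0.49 kcal/mol.

trans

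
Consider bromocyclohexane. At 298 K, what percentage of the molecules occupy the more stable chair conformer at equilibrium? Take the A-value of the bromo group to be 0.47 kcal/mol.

One chair has the bromo group axial (E = 0.47 kcal/mol) and the other has it equatorial (E = 0).
ΔG = 0.47 kcal/mol between the two chairs.
K = exp(ΔG/RT) with R = 1.987×10⁻³ kcal mol⁻¹ K⁻¹ and T = 298 K gives K ≈ 2.21.
Fraction in the lower-energy chair = K/(K+1) = 68.9%.

68.9%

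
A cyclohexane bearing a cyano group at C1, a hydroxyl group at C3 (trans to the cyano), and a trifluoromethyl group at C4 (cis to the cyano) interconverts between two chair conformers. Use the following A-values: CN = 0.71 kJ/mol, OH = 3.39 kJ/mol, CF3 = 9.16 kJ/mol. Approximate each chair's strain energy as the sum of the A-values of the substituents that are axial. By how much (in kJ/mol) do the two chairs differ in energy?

Chair I (cyano axial, hydroxyl equatorial, trifluoromethyl equatorial): E = 0.71 kJ/mol.
Chair II (cyano equatorial, hydroxyl axial, trifluoromethyl axial): E = 12.55 kJ/mol.
ΔE = 12.55 − 0.71 = 11.84 kJ/mol; chair I is more stable.

11.84 kJ/mol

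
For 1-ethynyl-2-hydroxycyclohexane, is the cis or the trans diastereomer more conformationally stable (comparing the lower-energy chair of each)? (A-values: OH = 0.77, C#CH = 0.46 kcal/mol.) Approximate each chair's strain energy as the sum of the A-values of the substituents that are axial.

At 1,2 positions (parity opposite): cis → (a,e or e,a); trans → (e,e or a,a).
Best chair for cis: E = 0.46 kcal/mol; best chair for trans: E = 0.00 kcal/mol.
The trans isomer is lower by 0.46 kcal/mol.

trans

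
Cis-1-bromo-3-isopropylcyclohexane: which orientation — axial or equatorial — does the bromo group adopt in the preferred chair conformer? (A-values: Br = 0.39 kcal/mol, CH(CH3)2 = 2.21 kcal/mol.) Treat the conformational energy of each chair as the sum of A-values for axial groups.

C1 and C3 have the same parity, so for the cis isomer the two substituents are e,e in one chair and a,a in the other.
Chair I (bromo axial, isopropyl axial): E = 2.60 kcal/mol.
Chair II (bromo equatorial, isopropyl equatorial): E = 0.00 kcal/mol.
Chair II is the more stable (lower-energy) conformer, and in that chair the bromo group is equatorial.

equatorial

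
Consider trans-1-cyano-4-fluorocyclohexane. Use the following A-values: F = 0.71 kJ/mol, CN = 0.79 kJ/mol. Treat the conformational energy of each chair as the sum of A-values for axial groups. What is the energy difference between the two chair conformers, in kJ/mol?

C1 and C4 have opposite parity, so for the trans isomer the two substituents are e,e in one chair and a,a in the other.
Chair I (fluoro axial, cyano axial): E = 1.50 kJ/mol.
Chair II (fluoro equatorial, cyano equatorial): E = 0.00 kJ/mol.
ΔE = 1.50 − 0.00 = 1.50 kJ/mol; chair II is more stable.

1.50 kJ/mol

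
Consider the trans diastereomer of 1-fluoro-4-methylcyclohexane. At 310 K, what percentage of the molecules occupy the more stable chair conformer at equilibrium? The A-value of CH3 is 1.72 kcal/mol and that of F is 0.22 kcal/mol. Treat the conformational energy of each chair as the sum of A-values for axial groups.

C1 and C4 have opposite parity, so for the trans isomer the two substituents are e,e in one chair and a,a in the other.
Chair I (methyl axial, fluoro axial): E = 1.94 kcal/mol; chair II (methyl equatorial, fluoro equatorial): E = 0.00 kcal/mol.
ΔG = 1.94 kcal/mol between the two chairs.
K = exp(ΔG/RT) with R = 1.987×10⁻³ kcal mol⁻¹ K⁻¹ and T = 310 K gives K ≈ 23.3.
Fraction in the lower-energy chair = K/(K+1) = 95.9%.

95.9%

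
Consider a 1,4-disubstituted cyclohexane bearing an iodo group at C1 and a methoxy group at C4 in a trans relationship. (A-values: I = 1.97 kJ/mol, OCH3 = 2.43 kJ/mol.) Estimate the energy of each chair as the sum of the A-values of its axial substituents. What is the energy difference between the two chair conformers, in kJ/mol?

4.40 kJ/mol

C1 and C4 have opposite parity, so for the trans isomer the two substituents are e,e in one chair and a,a in the other.
Chair I (iodo axial, methoxy axial): E = 4.40 kJ/mol.
Chair II (iodo equatorial, methoxy equatorial): E = 0.00 kJ/mol.
ΔE = 4.40 − 0.00 = 4.40 kJ/mol; chair II is more stable.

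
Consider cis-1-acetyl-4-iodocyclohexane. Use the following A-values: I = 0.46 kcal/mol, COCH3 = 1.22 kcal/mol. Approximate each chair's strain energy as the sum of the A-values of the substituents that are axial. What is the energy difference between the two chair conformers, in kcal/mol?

0.76 kcal/mol

C1 and C4 have opposite parity, so for the cis isomer the two substituents are one axial and one equatorial in each chair.
Chair I (iodo axial, acetyl equatorial): E = 0.46 kcal/mol.
Chair II (iodo equatorial, acetyl axial): E = 1.22 kcal/mol.
ΔE = 1.22 − 0.46 = 0.76 kcal/mol; chair I is more stable.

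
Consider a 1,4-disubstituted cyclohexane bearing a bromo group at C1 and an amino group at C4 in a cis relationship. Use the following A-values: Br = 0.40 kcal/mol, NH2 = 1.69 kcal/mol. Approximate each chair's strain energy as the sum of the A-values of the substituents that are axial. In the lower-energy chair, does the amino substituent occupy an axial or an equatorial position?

C1 and C4 have opposite parity, so for the cis isomer the two substituents are one axial and one equatorial in each chair.
Chair I (bromo axial, amino equatorial): E = 0.40 kcal/mol.
Chair II (bromo equatorial, amino axial): E = 1.69 kcal/mol.
Chair I is the more stable (lower-energy) conformer, and in that chair the amino group is equatorial.

equatorial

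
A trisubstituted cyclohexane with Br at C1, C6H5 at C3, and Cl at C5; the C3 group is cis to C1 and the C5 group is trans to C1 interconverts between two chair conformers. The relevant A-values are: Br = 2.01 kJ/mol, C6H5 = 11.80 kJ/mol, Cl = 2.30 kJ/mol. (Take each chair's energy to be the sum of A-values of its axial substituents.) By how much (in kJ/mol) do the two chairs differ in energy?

11.51 kJ/mol

Chair I (bromo axial, phenyl axial, chloro equatorial): E = 13.81 kJ/mol.
Chair II (bromo equatorial, phenyl equatorial, chloro axial): E = 2.30 kJ/mol.
ΔE = 13.81 − 2.30 = 11.51 kJ/mol; chair II is more stable.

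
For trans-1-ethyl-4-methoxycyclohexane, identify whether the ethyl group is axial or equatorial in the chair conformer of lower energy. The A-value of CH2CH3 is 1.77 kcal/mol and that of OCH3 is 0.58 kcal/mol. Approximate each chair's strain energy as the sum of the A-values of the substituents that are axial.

C1 and C4 have opposite parity, so for the trans isomer the two substituents are e,e in one chair and a,a in the other.
Chair I (ethyl axial, methoxy axial): E = 2.35 kcal/mol.
Chair II (ethyl equatorial, methoxy equatorial): E = 0.00 kcal/mol.
Chair II is the more stable (lower-energy) conformer, and in that chair the ethyl group is equatorial.

equatorial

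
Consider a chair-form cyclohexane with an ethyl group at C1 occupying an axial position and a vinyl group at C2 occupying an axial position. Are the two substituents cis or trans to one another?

trans

C1 and C2 have opposite parity, so their axial bonds point in opposite directions.
With opposite-parity carbons, two substituents on the same face are one axial and one equatorial; opposite faces give both axial or both equatorial.
Here the groups are axial/axial → opposite face → trans.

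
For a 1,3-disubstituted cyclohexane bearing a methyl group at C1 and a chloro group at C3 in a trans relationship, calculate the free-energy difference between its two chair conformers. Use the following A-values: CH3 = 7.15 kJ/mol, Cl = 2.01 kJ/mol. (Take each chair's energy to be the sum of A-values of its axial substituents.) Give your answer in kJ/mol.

C1 and C3 have the same parity, so for the trans isomer the two substituents are one axial and one equatorial in each chair.
Chair I (methyl axial, chloro equatorial): E = 7.15 kJ/mol.
Chair II (methyl equatorial, chloro axial): E = 2.01 kJ/mol.
ΔE = 7.15 − 2.01 = 5.14 kJ/mol; chair II is more stable.

5.14 kJ/mol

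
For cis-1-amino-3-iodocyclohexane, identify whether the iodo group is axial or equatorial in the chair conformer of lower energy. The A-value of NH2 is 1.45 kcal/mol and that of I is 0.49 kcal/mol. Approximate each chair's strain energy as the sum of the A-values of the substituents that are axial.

C1 and C3 have the same parity, so for the cis isomer the two substituents are e,e in one chair and a,a in the other.
Chair I (amino axial, iodo axial): E = 1.94 kcal/mol.
Chair II (amino equatorial, iodo equatorial): E = 0.00 kcal/mol.
Chair II is the more stable (lower-energy) conformer, and in that chair the iodo group is equatorial.

equatorial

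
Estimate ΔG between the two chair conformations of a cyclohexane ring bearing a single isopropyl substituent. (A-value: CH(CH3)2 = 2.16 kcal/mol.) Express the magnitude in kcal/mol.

2.16 kcal/mol

A monosubstituted cyclohexane has one chair with the isopropyl group axial (E = A = 2.16 kcal/mol) and one with it equatorial (E = 0).
ΔE = 2.16 − 0 = 2.16 kcal/mol.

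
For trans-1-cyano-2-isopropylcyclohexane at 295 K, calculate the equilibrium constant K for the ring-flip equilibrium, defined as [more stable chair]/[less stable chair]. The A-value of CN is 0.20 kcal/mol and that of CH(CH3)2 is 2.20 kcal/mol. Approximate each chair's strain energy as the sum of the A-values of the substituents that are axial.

C1 and C2 have opposite parity, so for the trans isomer the two substituents are e,e in one chair and a,a in the other.
Chair I (cyano axial, isopropyl axial): E = 2.40 kcal/mol; chair II (cyano equatorial, isopropyl equatorial): E = 0.00 kcal/mol.
ΔG = 2.40 kcal/mol between the two chairs.
K = exp(ΔG/RT) with R = 1.987×10⁻³ kcal mol⁻¹ K⁻¹ and T = 295 K gives K ≈ 60.

K ≈ 60.0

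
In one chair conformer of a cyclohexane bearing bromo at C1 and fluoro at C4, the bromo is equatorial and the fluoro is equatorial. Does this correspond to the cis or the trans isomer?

trans

C1 and C4 have opposite parity, so their axial bonds point in opposite directions.
With opposite-parity carbons, two substituents on the same face are one axial and one equatorial; opposite faces give both axial or both equatorial.
Here the groups are equatorial/equatorial → opposite face → trans.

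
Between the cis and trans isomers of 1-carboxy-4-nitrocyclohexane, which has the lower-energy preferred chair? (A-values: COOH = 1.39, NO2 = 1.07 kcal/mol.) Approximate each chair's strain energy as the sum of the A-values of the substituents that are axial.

At 1,4 positions (parity opposite): cis → (a,e or e,a); trans → (e,e or a,a).
Best chair for cis: E = 1.07 kcal/mol; best chair for trans: E = 0.00 kcal/mol.
The trans isomer is lower by 1.07 kcal/mol.

trans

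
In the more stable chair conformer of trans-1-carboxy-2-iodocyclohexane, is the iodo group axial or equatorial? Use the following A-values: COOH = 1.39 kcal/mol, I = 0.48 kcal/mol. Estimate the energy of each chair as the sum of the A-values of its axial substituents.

C1 and C2 have opposite parity, so for the trans isomer the two substituents are e,e in one chair and a,a in the other.
Chair I (carboxyl axial, iodo axial): E = 1.87 kcal/mol.
Chair II (carboxyl equatorial, iodo equatorial): E = 0.00 kcal/mol.
Chair II is the more stable (lower-energy) conformer, and in that chair the iodo group is equatorial.

equatorial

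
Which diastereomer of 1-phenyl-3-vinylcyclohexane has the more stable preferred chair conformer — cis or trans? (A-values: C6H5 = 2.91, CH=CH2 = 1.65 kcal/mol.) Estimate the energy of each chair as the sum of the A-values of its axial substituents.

At 1,3 positions (parity same): cis → (e,e or a,a); trans → (a,e or e,a).
Best chair for cis: E = 0.00 kcal/mol; best chair for trans: E = 1.65 kcal/mol.
The cis isomer is lower by 1.65 kcal/mol.

cis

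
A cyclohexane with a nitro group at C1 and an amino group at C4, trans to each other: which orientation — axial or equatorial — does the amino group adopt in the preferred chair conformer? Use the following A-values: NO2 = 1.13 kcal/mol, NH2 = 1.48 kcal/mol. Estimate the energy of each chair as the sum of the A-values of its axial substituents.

equatorial

C1 and C4 have opposite parity, so for the trans isomer the two substituents are e,e in one chair and a,a in the other.
Chair I (nitro axial, amino axial): E = 2.61 kcal/mol.
Chair II (nitro equatorial, amino equatorial): E = 0.00 kcal/mol.
Chair II is the more stable (lower-energy) conformer, and in that chair the amino group is equatorial.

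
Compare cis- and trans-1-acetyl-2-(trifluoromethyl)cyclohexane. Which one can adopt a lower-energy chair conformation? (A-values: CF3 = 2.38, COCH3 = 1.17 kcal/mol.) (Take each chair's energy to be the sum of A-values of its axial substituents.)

trans

At 1,2 positions (parity opposite): cis → (a,e or e,a); trans → (e,e or a,a).
Best chair for cis: E = 1.17 kcal/mol; best chair for trans: E = 0.00 kcal/mol.
The trans isomer is lower by 1.17 kcal/mol.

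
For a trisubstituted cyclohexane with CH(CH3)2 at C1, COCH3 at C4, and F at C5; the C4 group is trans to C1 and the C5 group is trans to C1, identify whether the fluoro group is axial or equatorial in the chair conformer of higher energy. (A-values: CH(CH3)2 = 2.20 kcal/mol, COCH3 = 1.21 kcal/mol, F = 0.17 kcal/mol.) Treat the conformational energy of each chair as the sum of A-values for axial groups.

Chair I (isopropyl axial, acetyl axial, fluoro equatorial): E = 3.41 kcal/mol.
Chair II (isopropyl equatorial, acetyl equatorial, fluoro axial): E = 0.17 kcal/mol.
Chair I is the less stable (higher-energy) conformer, and in that chair the fluoro group is equatorial.

equatorial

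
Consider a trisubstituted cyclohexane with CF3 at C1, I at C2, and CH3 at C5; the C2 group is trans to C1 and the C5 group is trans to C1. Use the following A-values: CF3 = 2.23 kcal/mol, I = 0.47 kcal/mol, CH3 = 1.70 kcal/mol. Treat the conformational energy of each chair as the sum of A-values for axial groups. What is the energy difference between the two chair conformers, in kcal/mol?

1.00 kcal/mol

Chair I (trifluoromethyl axial, iodo axial, methyl equatorial): E = 2.70 kcal/mol.
Chair II (trifluoromethyl equatorial, iodo equatorial, methyl axial): E = 1.70 kcal/mol.
ΔE = 2.70 − 1.70 = 1.00 kcal/mol; chair II is more stable.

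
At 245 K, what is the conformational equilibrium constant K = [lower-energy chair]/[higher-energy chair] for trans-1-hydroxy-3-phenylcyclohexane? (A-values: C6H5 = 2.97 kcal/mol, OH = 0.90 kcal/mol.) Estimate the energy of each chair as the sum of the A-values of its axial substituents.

C1 and C3 have the same parity, so for the trans isomer the two substituents are one axial and one equatorial in each chair.
Chair I (phenyl axial, hydroxyl equatorial): E = 2.97 kcal/mol; chair II (phenyl equatorial, hydroxyl axial): E = 0.90 kcal/mol.
ΔG = 2.07 kcal/mol between the two chairs.
K = exp(ΔG/RT) with R = 1.987×10⁻³ kcal mol⁻¹ K⁻¹ and T = 245 K gives K ≈ 70.3.

K ≈ 70.3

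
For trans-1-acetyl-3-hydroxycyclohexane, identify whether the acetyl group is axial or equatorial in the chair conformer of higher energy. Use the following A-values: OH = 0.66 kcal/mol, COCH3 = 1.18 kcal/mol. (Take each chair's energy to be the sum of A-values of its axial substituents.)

C1 and C3 have the same parity, so for the trans isomer the two substituents are one axial and one equatorial in each chair.
Chair I (hydroxyl axial, acetyl equatorial): E = 0.66 kcal/mol.
Chair II (hydroxyl equatorial, acetyl axial): E = 1.18 kcal/mol.
Chair II is the less stable (higher-energy) conformer, and in that chair the acetyl group is axial.

axial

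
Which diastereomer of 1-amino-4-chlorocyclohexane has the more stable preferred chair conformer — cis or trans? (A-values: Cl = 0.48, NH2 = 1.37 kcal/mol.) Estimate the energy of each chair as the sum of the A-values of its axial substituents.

At 1,4 positions (parity opposite): cis → (a,e or e,a); trans → (e,e or a,a).
Best chair for cis: E = 0.48 kcal/mol; best chair for trans: E = 0.00 kcal/mol.
The trans isomer is lower by 0.48 kcal/mol.

trans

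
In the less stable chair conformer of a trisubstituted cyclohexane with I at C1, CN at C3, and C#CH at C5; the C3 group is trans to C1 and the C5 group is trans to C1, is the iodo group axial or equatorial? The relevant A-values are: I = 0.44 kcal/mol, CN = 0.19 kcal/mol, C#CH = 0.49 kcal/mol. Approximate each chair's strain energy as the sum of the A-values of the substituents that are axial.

equatorial

Chair I (iodo axial, cyano equatorial, ethynyl equatorial): E = 0.44 kcal/mol.
Chair II (iodo equatorial, cyano axial, ethynyl axial): E = 0.68 kcal/mol.
Chair II is the less stable (higher-energy) conformer, and in that chair the iodo group is equatorial.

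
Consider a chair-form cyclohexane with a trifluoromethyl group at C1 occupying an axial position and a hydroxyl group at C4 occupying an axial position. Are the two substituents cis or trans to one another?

C1 and C4 have opposite parity, so their axial bonds point in opposite directions.
With opposite-parity carbons, two substituents on the same face are one axial and one equatorial; opposite faces give both axial or both equatorial.
Here the groups are axial/axial → opposite face → trans.

trans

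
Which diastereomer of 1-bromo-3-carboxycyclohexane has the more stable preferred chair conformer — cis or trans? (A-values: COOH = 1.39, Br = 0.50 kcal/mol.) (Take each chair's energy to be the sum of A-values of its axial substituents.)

At 1,3 positions (parity same): cis → (e,e or a,a); trans → (a,e or e,a).
Best chair for cis: E = 0.00 kcal/mol; best chair for trans: E = 0.50 kcal/mol.
The cis isomer is lower by 0.50 kcal/mol.

cis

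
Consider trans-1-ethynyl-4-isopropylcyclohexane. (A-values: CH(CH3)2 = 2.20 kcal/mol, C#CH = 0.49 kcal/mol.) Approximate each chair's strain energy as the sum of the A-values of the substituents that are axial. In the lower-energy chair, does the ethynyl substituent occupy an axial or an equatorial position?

equatorial

C1 and C4 have opposite parity, so for the trans isomer the two substituents are e,e in one chair and a,a in the other.
Chair I (isopropyl axial, ethynyl axial): E = 2.69 kcal/mol.
Chair II (isopropyl equatorial, ethynyl equatorial): E = 0.00 kcal/mol.
Chair II is the more stable (lower-energy) conformer, and in that chair the ethynyl group is equatorial.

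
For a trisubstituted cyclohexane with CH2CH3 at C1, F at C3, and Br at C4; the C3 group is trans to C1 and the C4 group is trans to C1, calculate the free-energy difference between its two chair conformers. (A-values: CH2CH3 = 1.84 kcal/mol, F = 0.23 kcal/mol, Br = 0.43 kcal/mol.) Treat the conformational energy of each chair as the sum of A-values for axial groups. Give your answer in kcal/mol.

2.04 kcal/mol

Chair I (ethyl axial, fluoro equatorial, bromo axial): E = 2.27 kcal/mol.
Chair II (ethyl equatorial, fluoro axial, bromo equatorial): E = 0.23 kcal/mol.
ΔE = 2.27 − 0.23 = 2.04 kcal/mol; chair II is more stable.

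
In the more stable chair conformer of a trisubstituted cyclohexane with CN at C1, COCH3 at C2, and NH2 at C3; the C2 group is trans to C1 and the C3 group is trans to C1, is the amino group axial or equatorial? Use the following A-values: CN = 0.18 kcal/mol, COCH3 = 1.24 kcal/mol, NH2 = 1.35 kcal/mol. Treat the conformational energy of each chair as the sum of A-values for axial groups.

axial

Chair I (cyano axial, acetyl axial, amino equatorial): E = 1.42 kcal/mol.
Chair II (cyano equatorial, acetyl equatorial, amino axial): E = 1.35 kcal/mol.
Chair II is the more stable (lower-energy) conformer, and in that chair the amino group is axial.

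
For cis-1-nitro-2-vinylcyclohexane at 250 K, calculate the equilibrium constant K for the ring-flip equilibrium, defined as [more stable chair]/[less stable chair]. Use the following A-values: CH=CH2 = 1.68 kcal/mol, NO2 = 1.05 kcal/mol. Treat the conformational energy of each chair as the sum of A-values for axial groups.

K ≈ 3.55

C1 and C2 have opposite parity, so for the cis isomer the two substituents are one axial and one equatorial in each chair.
Chair I (vinyl axial, nitro equatorial): E = 1.68 kcal/mol; chair II (vinyl equatorial, nitro axial): E = 1.05 kcal/mol.
ΔG = 0.63 kcal/mol between the two chairs.
K = exp(ΔG/RT) with R = 1.987×10⁻³ kcal mol⁻¹ K⁻¹ and T = 250 K gives K ≈ 3.55.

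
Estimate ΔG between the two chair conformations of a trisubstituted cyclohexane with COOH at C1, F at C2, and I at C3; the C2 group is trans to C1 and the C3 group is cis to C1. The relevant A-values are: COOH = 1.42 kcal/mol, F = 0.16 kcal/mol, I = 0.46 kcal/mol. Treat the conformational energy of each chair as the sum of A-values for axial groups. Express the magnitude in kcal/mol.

Chair I (carboxyl axial, fluoro axial, iodo axial): E = 2.04 kcal/mol.
Chair II (carboxyl equatorial, fluoro equatorial, iodo equatorial): E = 0.00 kcal/mol.
ΔE = 2.04 − 0.00 = 2.04 kcal/mol; chair II is more stable.

2.04 kcal/mol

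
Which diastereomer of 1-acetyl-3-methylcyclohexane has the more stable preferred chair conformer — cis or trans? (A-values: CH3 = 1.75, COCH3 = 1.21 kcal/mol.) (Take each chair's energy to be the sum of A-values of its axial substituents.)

At 1,3 positions (parity same): cis → (e,e or a,a); trans → (a,e or e,a).
Best chair for cis: E = 0.00 kcal/mol; best chair for trans: E = 1.21 kcal/mol.
The cis isomer is lower by 1.21 kcal/mol.

cis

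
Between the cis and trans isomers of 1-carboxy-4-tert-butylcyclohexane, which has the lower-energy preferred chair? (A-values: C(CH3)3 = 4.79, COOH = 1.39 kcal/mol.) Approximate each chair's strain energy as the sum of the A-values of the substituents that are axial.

trans

At 1,4 positions (parity opposite): cis → (a,e or e,a); trans → (e,e or a,a).
Best chair for cis: E = 1.39 kcal/mol; best chair for trans: E = 0.00 kcal/mol.
The trans isomer is lower by 1.39 kcal/mol.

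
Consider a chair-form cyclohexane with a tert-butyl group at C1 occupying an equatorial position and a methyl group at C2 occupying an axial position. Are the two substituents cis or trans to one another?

C1 and C2 have opposite parity, so their axial bonds point in opposite directions.
With opposite-parity carbons, two substituents on the same face are one axial and one equatorial; opposite faces give both axial or both equatorial.
Here the groups are equatorial/axial → same face → cis.

cis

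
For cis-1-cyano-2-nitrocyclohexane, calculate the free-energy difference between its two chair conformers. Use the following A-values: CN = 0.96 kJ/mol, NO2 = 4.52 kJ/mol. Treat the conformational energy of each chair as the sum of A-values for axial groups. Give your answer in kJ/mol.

3.56 kJ/mol

C1 and C2 have opposite parity, so for the cis isomer the two substituents are one axial and one equatorial in each chair.
Chair I (cyano axial, nitro equatorial): E = 0.96 kJ/mol.
Chair II (cyano equatorial, nitro axial): E = 4.52 kJ/mol.
ΔE = 4.52 − 0.96 = 3.56 kJ/mol; chair I is more stable.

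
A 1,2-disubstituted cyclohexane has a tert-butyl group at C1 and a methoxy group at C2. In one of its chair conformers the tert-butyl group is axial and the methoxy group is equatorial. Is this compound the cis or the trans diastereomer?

cis

C1 and C2 have opposite parity, so their axial bonds point in opposite directions.
With opposite-parity carbons, two substituents on the same face are one axial and one equatorial; opposite faces give both axial or both equatorial.
Here the groups are axial/equatorial → same face → cis.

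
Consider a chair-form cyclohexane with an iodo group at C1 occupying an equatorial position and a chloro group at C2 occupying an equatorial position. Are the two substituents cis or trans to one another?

trans

C1 and C2 have opposite parity, so their axial bonds point in opposite directions.
With opposite-parity carbons, two substituents on the same face are one axial and one equatorial; opposite faces give both axial or both equatorial.
Here the groups are equatorial/equatorial → opposite face → trans.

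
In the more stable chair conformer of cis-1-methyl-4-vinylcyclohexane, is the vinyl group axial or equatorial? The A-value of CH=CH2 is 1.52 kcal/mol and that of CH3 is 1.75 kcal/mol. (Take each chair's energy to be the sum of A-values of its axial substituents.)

axial

C1 and C4 have opposite parity, so for the cis isomer the two substituents are one axial and one equatorial in each chair.
Chair I (vinyl axial, methyl equatorial): E = 1.52 kcal/mol.
Chair II (vinyl equatorial, methyl axial): E = 1.75 kcal/mol.
Chair I is the more stable (lower-energy) conformer, and in that chair the vinyl group is axial.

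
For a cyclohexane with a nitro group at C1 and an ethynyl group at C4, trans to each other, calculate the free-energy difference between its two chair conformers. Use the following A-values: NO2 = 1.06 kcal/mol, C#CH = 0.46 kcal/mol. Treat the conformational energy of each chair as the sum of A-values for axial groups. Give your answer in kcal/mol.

1.52 kcal/mol

C1 and C4 have opposite parity, so for the trans isomer the two substituents are e,e in one chair and a,a in the other.
Chair I (nitro axial, ethynyl axial): E = 1.52 kcal/mol.
Chair II (nitro equatorial, ethynyl equatorial): E = 0.00 kcal/mol.
ΔE = 1.52 − 0.00 = 1.52 kcal/mol; chair II is more stable.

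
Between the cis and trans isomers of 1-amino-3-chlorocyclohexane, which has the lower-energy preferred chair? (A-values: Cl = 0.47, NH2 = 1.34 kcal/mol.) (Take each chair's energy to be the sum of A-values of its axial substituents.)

cis

At 1,3 positions (parity same): cis → (e,e or a,a); trans → (a,e or e,a).
Best chair for cis: E = 0.00 kcal/mol; best chair for trans: E = 0.47 kcal/mol.
The cis isomer is lower by 0.47 kcal/mol.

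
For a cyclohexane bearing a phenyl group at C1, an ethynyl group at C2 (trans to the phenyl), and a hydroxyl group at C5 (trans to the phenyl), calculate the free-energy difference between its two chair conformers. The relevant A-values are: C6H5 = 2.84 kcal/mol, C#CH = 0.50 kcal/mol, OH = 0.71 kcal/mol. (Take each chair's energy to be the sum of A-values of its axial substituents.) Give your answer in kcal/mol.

2.63 kcal/mol

Chair I (phenyl axial, ethynyl axial, hydroxyl equatorial): E = 3.34 kcal/mol.
Chair II (phenyl equatorial, ethynyl equatorial, hydroxyl axial): E = 0.71 kcal/mol.
ΔE = 3.34 − 0.71 = 2.63 kcal/mol; chair II is more stable.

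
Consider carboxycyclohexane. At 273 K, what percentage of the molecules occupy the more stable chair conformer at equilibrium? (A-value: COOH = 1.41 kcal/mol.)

One chair has the carboxyl group axial (E = 1.41 kcal/mol) and the other has it equatorial (E = 0).
ΔG = 1.41 kcal/mol between the two chairs.
K = exp(ΔG/RT) with R = 1.987×10⁻³ kcal mol⁻¹ K⁻¹ and T = 273 K gives K ≈ 13.5.
Fraction in the lower-energy chair = K/(K+1) = 93.1%.

93.1%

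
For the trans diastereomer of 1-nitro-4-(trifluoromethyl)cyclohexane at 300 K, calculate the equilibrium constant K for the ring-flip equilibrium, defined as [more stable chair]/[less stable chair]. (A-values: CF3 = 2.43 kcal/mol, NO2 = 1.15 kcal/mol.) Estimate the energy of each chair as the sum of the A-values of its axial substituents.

K ≈ 406

C1 and C4 have opposite parity, so for the trans isomer the two substituents are e,e in one chair and a,a in the other.
Chair I (trifluoromethyl axial, nitro axial): E = 3.58 kcal/mol; chair II (trifluoromethyl equatorial, nitro equatorial): E = 0.00 kcal/mol.
ΔG = 3.58 kcal/mol between the two chairs.
K = exp(ΔG/RT) with R = 1.987×10⁻³ kcal mol⁻¹ K⁻¹ and T = 300 K gives K ≈ 406.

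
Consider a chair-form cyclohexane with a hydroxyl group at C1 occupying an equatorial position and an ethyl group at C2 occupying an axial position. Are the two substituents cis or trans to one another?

C1 and C2 have opposite parity, so their axial bonds point in opposite directions.
With opposite-parity carbons, two substituents on the same face are one axial and one equatorial; opposite faces give both axial or both equatorial.
Here the groups are equatorial/axial → same face → cis.

cis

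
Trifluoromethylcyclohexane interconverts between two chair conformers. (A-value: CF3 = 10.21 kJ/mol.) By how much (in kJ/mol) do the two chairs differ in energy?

10.21 kJ/mol

A monosubstituted cyclohexane has one chair with the trifluoromethyl group axial (E = A = 10.21 kJ/mol) and one with it equatorial (E = 0).
ΔE = 10.21 − 0 = 10.21 kJ/mol.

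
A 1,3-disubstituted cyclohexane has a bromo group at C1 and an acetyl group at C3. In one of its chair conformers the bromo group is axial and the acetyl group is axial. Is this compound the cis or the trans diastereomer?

cis

C1 and C3 have the same parity, so their axial bonds point in the same direction.
With same-parity carbons, two substituents on the same face are both axial or both equatorial; opposite faces give one of each.
Here the groups are axial/axial → same face → cis.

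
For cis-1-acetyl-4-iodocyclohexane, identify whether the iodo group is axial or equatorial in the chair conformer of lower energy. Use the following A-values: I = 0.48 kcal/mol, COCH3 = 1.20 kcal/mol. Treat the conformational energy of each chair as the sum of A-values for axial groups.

axial

C1 and C4 have opposite parity, so for the cis isomer the two substituents are one axial and one equatorial in each chair.
Chair I (iodo axial, acetyl equatorial): E = 0.48 kcal/mol.
Chair II (iodo equatorial, acetyl axial): E = 1.20 kcal/mol.
Chair I is the more stable (lower-energy) conformer, and in that chair the iodo group is axial.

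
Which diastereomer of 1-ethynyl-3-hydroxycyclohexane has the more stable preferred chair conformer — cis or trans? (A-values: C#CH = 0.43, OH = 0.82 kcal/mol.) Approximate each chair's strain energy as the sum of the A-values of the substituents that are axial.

cis

At 1,3 positions (parity same): cis → (e,e or a,a); trans → (a,e or e,a).
Best chair for cis: E = 0.00 kcal/mol; best chair for trans: E = 0.43 kcal/mol.
The cis isomer is lower by 0.43 kcal/mol.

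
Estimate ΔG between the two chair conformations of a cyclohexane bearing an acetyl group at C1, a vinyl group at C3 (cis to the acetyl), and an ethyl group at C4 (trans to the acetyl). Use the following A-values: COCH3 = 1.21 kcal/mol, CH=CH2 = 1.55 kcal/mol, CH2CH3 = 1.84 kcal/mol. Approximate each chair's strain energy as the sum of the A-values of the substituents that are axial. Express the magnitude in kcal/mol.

4.60 kcal/mol

Chair I (acetyl axial, vinyl axial, ethyl axial): E = 4.60 kcal/mol.
Chair II (acetyl equatorial, vinyl equatorial, ethyl equatorial): E = 0.00 kcal/mol.
ΔE = 4.60 − 0.00 = 4.60 kcal/mol; chair II is more stable.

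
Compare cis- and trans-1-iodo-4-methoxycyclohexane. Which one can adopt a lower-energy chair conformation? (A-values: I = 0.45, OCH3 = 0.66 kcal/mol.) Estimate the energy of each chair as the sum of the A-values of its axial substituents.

At 1,4 positions (parity opposite): cis → (a,e or e,a); trans → (e,e or a,a).
Best chair for cis: E = 0.45 kcal/mol; best chair for trans: E = 0.00 kcal/mol.
The trans isomer is lower by 0.45 kcal/mol.

trans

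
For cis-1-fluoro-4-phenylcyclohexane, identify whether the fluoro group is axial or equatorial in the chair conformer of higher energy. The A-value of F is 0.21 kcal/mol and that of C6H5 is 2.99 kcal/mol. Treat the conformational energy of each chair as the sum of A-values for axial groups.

C1 and C4 have opposite parity, so for the cis isomer the two substituents are one axial and one equatorial in each chair.
Chair I (fluoro axial, phenyl equatorial): E = 0.21 kcal/mol.
Chair II (fluoro equatorial, phenyl axial): E = 2.99 kcal/mol.
Chair II is the less stable (higher-energy) conformer, and in that chair the fluoro group is equatorial.

equatorial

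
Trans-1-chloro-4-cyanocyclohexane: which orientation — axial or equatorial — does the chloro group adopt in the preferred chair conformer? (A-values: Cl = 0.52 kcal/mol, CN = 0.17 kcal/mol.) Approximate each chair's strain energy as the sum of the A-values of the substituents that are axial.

equatorial

C1 and C4 have opposite parity, so for the trans isomer the two substituents are e,e in one chair and a,a in the other.
Chair I (chloro axial, cyano axial): E = 0.69 kcal/mol.
Chair II (chloro equatorial, cyano equatorial): E = 0.00 kcal/mol.
Chair II is the more stable (lower-energy) conformer, and in that chair the chloro group is equatorial.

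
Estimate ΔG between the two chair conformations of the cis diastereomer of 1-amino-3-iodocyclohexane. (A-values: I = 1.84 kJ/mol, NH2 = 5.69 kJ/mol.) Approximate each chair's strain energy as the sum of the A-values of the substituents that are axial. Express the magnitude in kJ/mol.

7.53 kJ/mol

C1 and C3 have the same parity, so for the cis isomer the two substituents are e,e in one chair and a,a in the other.
Chair I (iodo axial, amino axial): E = 7.53 kJ/mol.
Chair II (iodo equatorial, amino equatorial): E = 0.00 kJ/mol.
ΔE = 7.53 − 0.00 = 7.53 kJ/mol; chair II is more stable.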